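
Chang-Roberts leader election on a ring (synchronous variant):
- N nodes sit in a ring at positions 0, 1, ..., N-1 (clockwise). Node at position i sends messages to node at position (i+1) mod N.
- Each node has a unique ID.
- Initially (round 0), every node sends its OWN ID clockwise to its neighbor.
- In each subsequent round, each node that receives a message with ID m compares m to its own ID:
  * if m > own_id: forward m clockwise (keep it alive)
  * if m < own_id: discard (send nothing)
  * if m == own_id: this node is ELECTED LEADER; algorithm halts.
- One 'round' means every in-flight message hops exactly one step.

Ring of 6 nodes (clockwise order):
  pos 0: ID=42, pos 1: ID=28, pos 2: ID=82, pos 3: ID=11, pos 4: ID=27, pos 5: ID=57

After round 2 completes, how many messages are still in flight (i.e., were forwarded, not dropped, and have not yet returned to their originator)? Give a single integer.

Round 1: pos1(id28) recv 42: fwd; pos2(id82) recv 28: drop; pos3(id11) recv 82: fwd; pos4(id27) recv 11: drop; pos5(id57) recv 27: drop; pos0(id42) recv 57: fwd
Round 2: pos2(id82) recv 42: drop; pos4(id27) recv 82: fwd; pos1(id28) recv 57: fwd
After round 2: 2 messages still in flight

Answer: 2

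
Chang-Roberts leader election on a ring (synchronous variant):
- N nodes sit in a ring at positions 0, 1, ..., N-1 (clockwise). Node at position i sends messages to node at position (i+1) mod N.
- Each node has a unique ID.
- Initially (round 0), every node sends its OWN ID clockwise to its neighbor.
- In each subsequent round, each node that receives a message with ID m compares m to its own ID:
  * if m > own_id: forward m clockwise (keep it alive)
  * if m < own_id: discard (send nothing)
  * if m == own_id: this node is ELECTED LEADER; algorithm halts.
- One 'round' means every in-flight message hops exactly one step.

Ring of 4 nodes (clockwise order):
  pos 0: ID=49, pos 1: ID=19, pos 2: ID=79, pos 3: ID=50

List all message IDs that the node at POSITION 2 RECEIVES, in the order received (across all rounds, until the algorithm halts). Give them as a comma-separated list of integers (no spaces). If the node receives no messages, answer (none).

Round 1: pos1(id19) recv 49: fwd; pos2(id79) recv 19: drop; pos3(id50) recv 79: fwd; pos0(id49) recv 50: fwd
Round 2: pos2(id79) recv 49: drop; pos0(id49) recv 79: fwd; pos1(id19) recv 50: fwd
Round 3: pos1(id19) recv 79: fwd; pos2(id79) recv 50: drop
Round 4: pos2(id79) recv 79: ELECTED

Answer: 19,49,50,79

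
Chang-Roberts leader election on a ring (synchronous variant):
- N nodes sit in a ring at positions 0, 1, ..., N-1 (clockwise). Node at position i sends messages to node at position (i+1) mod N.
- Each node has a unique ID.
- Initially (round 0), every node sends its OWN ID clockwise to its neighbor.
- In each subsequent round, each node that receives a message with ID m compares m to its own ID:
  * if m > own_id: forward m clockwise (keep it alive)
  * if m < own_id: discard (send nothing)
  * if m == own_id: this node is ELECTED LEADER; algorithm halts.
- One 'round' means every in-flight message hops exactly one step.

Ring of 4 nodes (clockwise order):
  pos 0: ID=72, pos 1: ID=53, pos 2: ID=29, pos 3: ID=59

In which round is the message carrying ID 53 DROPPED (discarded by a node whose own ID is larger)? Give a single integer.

Round 1: pos1(id53) recv 72: fwd; pos2(id29) recv 53: fwd; pos3(id59) recv 29: drop; pos0(id72) recv 59: drop
Round 2: pos2(id29) recv 72: fwd; pos3(id59) recv 53: drop
Round 3: pos3(id59) recv 72: fwd
Round 4: pos0(id72) recv 72: ELECTED
Message ID 53 originates at pos 1; dropped at pos 3 in round 2

Answer: 2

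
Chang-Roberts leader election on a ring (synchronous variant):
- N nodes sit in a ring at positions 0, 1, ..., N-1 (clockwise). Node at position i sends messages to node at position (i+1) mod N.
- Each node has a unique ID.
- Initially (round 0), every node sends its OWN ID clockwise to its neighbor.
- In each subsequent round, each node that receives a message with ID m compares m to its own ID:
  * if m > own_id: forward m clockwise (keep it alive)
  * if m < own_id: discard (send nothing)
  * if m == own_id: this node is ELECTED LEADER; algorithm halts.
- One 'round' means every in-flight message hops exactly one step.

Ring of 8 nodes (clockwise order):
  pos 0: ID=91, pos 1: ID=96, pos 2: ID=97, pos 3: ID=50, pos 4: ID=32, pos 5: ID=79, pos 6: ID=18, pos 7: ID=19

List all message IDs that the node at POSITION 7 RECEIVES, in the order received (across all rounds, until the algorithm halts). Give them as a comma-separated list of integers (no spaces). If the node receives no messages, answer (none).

Answer: 18,79,97

Derivation:
Round 1: pos1(id96) recv 91: drop; pos2(id97) recv 96: drop; pos3(id50) recv 97: fwd; pos4(id32) recv 50: fwd; pos5(id79) recv 32: drop; pos6(id18) recv 79: fwd; pos7(id19) recv 18: drop; pos0(id91) recv 19: drop
Round 2: pos4(id32) recv 97: fwd; pos5(id79) recv 50: drop; pos7(id19) recv 79: fwd
Round 3: pos5(id79) recv 97: fwd; pos0(id91) recv 79: drop
Round 4: pos6(id18) recv 97: fwd
Round 5: pos7(id19) recv 97: fwd
Round 6: pos0(id91) recv 97: fwd
Round 7: pos1(id96) recv 97: fwd
Round 8: pos2(id97) recv 97: ELECTED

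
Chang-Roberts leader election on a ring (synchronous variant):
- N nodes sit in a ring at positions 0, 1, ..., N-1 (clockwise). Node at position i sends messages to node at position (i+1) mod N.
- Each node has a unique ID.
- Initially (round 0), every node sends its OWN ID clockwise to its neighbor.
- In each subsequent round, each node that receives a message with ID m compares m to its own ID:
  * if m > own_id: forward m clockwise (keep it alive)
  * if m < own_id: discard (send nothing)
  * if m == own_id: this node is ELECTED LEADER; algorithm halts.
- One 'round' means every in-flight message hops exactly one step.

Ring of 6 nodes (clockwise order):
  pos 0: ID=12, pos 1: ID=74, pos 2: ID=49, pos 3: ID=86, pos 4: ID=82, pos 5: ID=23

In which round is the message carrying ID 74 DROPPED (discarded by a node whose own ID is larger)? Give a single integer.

Answer: 2

Derivation:
Round 1: pos1(id74) recv 12: drop; pos2(id49) recv 74: fwd; pos3(id86) recv 49: drop; pos4(id82) recv 86: fwd; pos5(id23) recv 82: fwd; pos0(id12) recv 23: fwd
Round 2: pos3(id86) recv 74: drop; pos5(id23) recv 86: fwd; pos0(id12) recv 82: fwd; pos1(id74) recv 23: drop
Round 3: pos0(id12) recv 86: fwd; pos1(id74) recv 82: fwd
Round 4: pos1(id74) recv 86: fwd; pos2(id49) recv 82: fwd
Round 5: pos2(id49) recv 86: fwd; pos3(id86) recv 82: drop
Round 6: pos3(id86) recv 86: ELECTED
Message ID 74 originates at pos 1; dropped at pos 3 in round 2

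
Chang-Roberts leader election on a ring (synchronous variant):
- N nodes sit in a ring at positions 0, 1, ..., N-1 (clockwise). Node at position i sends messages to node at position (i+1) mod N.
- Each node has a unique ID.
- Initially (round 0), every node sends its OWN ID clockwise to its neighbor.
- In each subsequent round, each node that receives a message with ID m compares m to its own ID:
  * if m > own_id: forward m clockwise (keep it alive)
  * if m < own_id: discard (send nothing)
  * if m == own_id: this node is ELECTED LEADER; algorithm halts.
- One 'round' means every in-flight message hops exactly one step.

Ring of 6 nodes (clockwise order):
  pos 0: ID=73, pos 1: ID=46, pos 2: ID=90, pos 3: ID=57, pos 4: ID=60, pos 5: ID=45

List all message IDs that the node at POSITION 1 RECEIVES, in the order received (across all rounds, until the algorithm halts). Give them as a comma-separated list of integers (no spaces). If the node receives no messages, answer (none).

Round 1: pos1(id46) recv 73: fwd; pos2(id90) recv 46: drop; pos3(id57) recv 90: fwd; pos4(id60) recv 57: drop; pos5(id45) recv 60: fwd; pos0(id73) recv 45: drop
Round 2: pos2(id90) recv 73: drop; pos4(id60) recv 90: fwd; pos0(id73) recv 60: drop
Round 3: pos5(id45) recv 90: fwd
Round 4: pos0(id73) recv 90: fwd
Round 5: pos1(id46) recv 90: fwd
Round 6: pos2(id90) recv 90: ELECTED

Answer: 73,90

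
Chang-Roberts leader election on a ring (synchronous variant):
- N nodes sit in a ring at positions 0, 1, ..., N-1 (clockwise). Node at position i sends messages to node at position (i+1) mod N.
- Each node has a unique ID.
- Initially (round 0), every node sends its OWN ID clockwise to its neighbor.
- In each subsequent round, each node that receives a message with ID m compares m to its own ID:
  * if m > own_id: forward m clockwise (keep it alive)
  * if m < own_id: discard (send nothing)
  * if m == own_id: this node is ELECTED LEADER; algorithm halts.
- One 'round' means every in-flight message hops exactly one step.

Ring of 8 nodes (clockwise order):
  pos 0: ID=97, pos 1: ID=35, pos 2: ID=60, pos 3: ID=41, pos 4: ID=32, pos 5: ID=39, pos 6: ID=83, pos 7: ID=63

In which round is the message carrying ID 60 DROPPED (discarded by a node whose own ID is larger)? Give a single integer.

Answer: 4

Derivation:
Round 1: pos1(id35) recv 97: fwd; pos2(id60) recv 35: drop; pos3(id41) recv 60: fwd; pos4(id32) recv 41: fwd; pos5(id39) recv 32: drop; pos6(id83) recv 39: drop; pos7(id63) recv 83: fwd; pos0(id97) recv 63: drop
Round 2: pos2(id60) recv 97: fwd; pos4(id32) recv 60: fwd; pos5(id39) recv 41: fwd; pos0(id97) recv 83: drop
Round 3: pos3(id41) recv 97: fwd; pos5(id39) recv 60: fwd; pos6(id83) recv 41: drop
Round 4: pos4(id32) recv 97: fwd; pos6(id83) recv 60: drop
Round 5: pos5(id39) recv 97: fwd
Round 6: pos6(id83) recv 97: fwd
Round 7: pos7(id63) recv 97: fwd
Round 8: pos0(id97) recv 97: ELECTED
Message ID 60 originates at pos 2; dropped at pos 6 in round 4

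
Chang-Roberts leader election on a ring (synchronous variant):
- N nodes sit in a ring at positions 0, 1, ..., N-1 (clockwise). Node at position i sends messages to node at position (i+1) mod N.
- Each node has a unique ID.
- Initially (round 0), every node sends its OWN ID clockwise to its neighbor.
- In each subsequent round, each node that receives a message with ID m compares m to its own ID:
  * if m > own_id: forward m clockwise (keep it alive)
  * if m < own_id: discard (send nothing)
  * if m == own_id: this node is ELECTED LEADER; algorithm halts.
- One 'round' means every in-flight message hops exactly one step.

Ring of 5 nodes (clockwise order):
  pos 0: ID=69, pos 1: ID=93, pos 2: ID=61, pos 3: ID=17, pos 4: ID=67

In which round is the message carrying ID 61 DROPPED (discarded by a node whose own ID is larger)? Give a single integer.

Round 1: pos1(id93) recv 69: drop; pos2(id61) recv 93: fwd; pos3(id17) recv 61: fwd; pos4(id67) recv 17: drop; pos0(id69) recv 67: drop
Round 2: pos3(id17) recv 93: fwd; pos4(id67) recv 61: drop
Round 3: pos4(id67) recv 93: fwd
Round 4: pos0(id69) recv 93: fwd
Round 5: pos1(id93) recv 93: ELECTED
Message ID 61 originates at pos 2; dropped at pos 4 in round 2

Answer: 2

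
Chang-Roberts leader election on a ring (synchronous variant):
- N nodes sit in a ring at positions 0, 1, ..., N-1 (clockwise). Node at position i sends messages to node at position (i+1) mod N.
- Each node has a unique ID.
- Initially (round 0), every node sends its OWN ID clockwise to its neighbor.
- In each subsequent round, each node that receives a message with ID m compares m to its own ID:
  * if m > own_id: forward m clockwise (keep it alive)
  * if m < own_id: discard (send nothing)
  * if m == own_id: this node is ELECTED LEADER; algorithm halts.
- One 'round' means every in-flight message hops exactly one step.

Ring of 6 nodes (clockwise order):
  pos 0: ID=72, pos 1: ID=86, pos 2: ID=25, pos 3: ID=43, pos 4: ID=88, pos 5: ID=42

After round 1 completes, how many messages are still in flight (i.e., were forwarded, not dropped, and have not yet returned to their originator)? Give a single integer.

Answer: 2

Derivation:
Round 1: pos1(id86) recv 72: drop; pos2(id25) recv 86: fwd; pos3(id43) recv 25: drop; pos4(id88) recv 43: drop; pos5(id42) recv 88: fwd; pos0(id72) recv 42: drop
After round 1: 2 messages still in flight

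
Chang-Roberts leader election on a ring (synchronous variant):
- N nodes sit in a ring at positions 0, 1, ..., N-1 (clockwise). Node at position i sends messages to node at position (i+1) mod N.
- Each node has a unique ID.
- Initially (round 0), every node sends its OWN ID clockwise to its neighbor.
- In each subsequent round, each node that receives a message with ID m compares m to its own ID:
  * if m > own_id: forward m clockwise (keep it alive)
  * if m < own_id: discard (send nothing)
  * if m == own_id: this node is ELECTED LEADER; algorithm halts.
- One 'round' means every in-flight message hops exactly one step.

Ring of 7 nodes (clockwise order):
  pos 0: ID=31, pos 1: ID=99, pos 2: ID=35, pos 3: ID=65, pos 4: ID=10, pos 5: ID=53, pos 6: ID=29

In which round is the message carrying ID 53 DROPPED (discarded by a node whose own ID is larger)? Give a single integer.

Round 1: pos1(id99) recv 31: drop; pos2(id35) recv 99: fwd; pos3(id65) recv 35: drop; pos4(id10) recv 65: fwd; pos5(id53) recv 10: drop; pos6(id29) recv 53: fwd; pos0(id31) recv 29: drop
Round 2: pos3(id65) recv 99: fwd; pos5(id53) recv 65: fwd; pos0(id31) recv 53: fwd
Round 3: pos4(id10) recv 99: fwd; pos6(id29) recv 65: fwd; pos1(id99) recv 53: drop
Round 4: pos5(id53) recv 99: fwd; pos0(id31) recv 65: fwd
Round 5: pos6(id29) recv 99: fwd; pos1(id99) recv 65: drop
Round 6: pos0(id31) recv 99: fwd
Round 7: pos1(id99) recv 99: ELECTED
Message ID 53 originates at pos 5; dropped at pos 1 in round 3

Answer: 3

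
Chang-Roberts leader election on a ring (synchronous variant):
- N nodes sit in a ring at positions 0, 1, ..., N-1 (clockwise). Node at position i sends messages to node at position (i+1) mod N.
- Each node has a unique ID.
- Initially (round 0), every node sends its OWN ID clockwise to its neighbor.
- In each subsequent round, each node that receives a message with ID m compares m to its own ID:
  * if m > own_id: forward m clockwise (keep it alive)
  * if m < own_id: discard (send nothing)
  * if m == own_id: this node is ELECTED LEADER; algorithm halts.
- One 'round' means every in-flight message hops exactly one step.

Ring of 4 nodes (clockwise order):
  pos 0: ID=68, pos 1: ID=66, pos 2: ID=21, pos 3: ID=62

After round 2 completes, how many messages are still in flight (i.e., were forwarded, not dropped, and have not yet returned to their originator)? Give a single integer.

Answer: 2

Derivation:
Round 1: pos1(id66) recv 68: fwd; pos2(id21) recv 66: fwd; pos3(id62) recv 21: drop; pos0(id68) recv 62: drop
Round 2: pos2(id21) recv 68: fwd; pos3(id62) recv 66: fwd
After round 2: 2 messages still in flight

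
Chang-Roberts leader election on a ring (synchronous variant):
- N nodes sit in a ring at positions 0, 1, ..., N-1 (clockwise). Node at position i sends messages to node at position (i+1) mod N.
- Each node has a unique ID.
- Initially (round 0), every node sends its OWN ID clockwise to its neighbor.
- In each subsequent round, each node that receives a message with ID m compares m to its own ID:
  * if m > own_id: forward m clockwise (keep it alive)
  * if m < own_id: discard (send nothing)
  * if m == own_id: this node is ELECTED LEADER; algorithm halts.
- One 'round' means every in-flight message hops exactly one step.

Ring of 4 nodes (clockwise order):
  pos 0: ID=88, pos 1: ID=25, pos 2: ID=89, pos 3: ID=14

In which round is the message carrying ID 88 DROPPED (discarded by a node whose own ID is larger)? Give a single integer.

Round 1: pos1(id25) recv 88: fwd; pos2(id89) recv 25: drop; pos3(id14) recv 89: fwd; pos0(id88) recv 14: drop
Round 2: pos2(id89) recv 88: drop; pos0(id88) recv 89: fwd
Round 3: pos1(id25) recv 89: fwd
Round 4: pos2(id89) recv 89: ELECTED
Message ID 88 originates at pos 0; dropped at pos 2 in round 2

Answer: 2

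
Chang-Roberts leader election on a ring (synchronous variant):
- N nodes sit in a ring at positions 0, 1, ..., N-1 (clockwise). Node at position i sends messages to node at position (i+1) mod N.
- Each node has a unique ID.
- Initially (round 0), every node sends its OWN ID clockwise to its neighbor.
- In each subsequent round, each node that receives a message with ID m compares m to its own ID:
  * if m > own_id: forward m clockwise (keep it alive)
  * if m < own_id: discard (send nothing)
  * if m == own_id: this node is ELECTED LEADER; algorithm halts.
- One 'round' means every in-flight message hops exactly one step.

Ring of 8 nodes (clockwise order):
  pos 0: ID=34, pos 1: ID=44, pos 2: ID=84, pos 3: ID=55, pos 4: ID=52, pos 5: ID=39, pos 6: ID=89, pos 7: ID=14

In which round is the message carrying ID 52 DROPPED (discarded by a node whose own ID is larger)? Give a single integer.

Answer: 2

Derivation:
Round 1: pos1(id44) recv 34: drop; pos2(id84) recv 44: drop; pos3(id55) recv 84: fwd; pos4(id52) recv 55: fwd; pos5(id39) recv 52: fwd; pos6(id89) recv 39: drop; pos7(id14) recv 89: fwd; pos0(id34) recv 14: drop
Round 2: pos4(id52) recv 84: fwd; pos5(id39) recv 55: fwd; pos6(id89) recv 52: drop; pos0(id34) recv 89: fwd
Round 3: pos5(id39) recv 84: fwd; pos6(id89) recv 55: drop; pos1(id44) recv 89: fwd
Round 4: pos6(id89) recv 84: drop; pos2(id84) recv 89: fwd
Round 5: pos3(id55) recv 89: fwd
Round 6: pos4(id52) recv 89: fwd
Round 7: pos5(id39) recv 89: fwd
Round 8: pos6(id89) recv 89: ELECTED
Message ID 52 originates at pos 4; dropped at pos 6 in round 2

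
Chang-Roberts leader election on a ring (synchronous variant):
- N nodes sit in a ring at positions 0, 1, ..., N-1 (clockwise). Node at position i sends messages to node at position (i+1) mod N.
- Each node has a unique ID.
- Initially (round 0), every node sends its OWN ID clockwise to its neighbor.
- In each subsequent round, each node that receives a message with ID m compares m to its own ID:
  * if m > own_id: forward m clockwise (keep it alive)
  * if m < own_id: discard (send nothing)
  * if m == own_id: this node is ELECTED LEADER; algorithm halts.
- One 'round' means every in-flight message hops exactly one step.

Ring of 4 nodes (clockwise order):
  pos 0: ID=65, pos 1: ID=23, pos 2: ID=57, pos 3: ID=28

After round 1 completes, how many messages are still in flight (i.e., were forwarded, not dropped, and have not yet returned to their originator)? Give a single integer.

Answer: 2

Derivation:
Round 1: pos1(id23) recv 65: fwd; pos2(id57) recv 23: drop; pos3(id28) recv 57: fwd; pos0(id65) recv 28: drop
After round 1: 2 messages still in flight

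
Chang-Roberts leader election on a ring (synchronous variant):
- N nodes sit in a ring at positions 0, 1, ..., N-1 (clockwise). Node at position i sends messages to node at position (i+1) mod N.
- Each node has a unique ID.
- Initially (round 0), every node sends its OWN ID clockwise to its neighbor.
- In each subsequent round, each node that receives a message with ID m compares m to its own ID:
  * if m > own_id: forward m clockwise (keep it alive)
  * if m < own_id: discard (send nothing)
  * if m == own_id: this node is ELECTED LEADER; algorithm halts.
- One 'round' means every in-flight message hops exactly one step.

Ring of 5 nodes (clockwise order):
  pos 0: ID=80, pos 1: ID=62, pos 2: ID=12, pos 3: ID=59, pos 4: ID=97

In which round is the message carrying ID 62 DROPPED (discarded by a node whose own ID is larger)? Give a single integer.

Round 1: pos1(id62) recv 80: fwd; pos2(id12) recv 62: fwd; pos3(id59) recv 12: drop; pos4(id97) recv 59: drop; pos0(id80) recv 97: fwd
Round 2: pos2(id12) recv 80: fwd; pos3(id59) recv 62: fwd; pos1(id62) recv 97: fwd
Round 3: pos3(id59) recv 80: fwd; pos4(id97) recv 62: drop; pos2(id12) recv 97: fwd
Round 4: pos4(id97) recv 80: drop; pos3(id59) recv 97: fwd
Round 5: pos4(id97) recv 97: ELECTED
Message ID 62 originates at pos 1; dropped at pos 4 in round 3

Answer: 3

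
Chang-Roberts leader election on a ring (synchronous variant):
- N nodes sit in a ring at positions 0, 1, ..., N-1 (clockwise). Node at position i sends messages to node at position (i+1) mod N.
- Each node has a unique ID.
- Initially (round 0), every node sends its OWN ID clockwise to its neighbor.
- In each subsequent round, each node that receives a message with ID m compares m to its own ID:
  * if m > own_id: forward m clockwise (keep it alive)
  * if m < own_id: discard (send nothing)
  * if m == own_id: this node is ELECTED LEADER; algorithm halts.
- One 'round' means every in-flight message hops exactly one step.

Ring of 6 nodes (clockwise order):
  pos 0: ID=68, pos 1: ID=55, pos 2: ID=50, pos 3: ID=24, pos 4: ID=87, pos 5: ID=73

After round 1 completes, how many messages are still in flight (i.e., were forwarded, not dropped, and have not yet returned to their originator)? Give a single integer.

Answer: 5

Derivation:
Round 1: pos1(id55) recv 68: fwd; pos2(id50) recv 55: fwd; pos3(id24) recv 50: fwd; pos4(id87) recv 24: drop; pos5(id73) recv 87: fwd; pos0(id68) recv 73: fwd
After round 1: 5 messages still in flight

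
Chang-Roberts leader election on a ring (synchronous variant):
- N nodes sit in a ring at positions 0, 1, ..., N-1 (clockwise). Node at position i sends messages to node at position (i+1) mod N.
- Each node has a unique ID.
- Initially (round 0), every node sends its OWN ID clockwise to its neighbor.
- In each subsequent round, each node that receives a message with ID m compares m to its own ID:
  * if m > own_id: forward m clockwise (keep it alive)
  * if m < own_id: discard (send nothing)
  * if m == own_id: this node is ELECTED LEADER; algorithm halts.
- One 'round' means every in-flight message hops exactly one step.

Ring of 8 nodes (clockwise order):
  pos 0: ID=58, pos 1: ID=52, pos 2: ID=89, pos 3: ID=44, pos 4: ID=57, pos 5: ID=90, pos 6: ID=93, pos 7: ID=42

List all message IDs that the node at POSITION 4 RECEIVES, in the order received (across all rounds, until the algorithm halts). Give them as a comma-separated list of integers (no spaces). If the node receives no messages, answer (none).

Answer: 44,89,93

Derivation:
Round 1: pos1(id52) recv 58: fwd; pos2(id89) recv 52: drop; pos3(id44) recv 89: fwd; pos4(id57) recv 44: drop; pos5(id90) recv 57: drop; pos6(id93) recv 90: drop; pos7(id42) recv 93: fwd; pos0(id58) recv 42: drop
Round 2: pos2(id89) recv 58: drop; pos4(id57) recv 89: fwd; pos0(id58) recv 93: fwd
Round 3: pos5(id90) recv 89: drop; pos1(id52) recv 93: fwd
Round 4: pos2(id89) recv 93: fwd
Round 5: pos3(id44) recv 93: fwd
Round 6: pos4(id57) recv 93: fwd
Round 7: pos5(id90) recv 93: fwd
Round 8: pos6(id93) recv 93: ELECTED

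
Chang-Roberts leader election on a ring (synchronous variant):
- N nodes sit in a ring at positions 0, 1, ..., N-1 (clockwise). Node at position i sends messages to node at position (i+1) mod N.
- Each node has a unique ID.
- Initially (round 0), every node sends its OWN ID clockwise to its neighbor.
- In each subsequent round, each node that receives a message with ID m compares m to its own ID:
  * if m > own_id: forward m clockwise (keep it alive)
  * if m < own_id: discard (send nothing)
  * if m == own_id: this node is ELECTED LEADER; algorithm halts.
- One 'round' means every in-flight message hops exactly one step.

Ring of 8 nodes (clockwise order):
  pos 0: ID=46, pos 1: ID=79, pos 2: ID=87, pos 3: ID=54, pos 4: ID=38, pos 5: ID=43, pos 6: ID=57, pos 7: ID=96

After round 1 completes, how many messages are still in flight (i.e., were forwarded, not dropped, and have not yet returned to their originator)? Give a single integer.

Round 1: pos1(id79) recv 46: drop; pos2(id87) recv 79: drop; pos3(id54) recv 87: fwd; pos4(id38) recv 54: fwd; pos5(id43) recv 38: drop; pos6(id57) recv 43: drop; pos7(id96) recv 57: drop; pos0(id46) recv 96: fwd
After round 1: 3 messages still in flight

Answer: 3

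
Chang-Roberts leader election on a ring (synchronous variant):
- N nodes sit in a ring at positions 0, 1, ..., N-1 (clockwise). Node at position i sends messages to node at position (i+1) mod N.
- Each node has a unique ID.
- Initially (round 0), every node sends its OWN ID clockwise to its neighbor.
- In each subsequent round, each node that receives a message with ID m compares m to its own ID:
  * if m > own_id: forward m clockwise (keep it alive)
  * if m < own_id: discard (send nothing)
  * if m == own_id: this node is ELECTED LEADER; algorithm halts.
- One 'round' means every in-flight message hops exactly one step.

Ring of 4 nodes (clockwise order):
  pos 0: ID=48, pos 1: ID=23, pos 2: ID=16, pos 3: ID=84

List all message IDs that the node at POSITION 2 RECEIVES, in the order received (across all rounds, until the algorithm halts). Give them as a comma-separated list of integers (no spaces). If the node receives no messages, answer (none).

Round 1: pos1(id23) recv 48: fwd; pos2(id16) recv 23: fwd; pos3(id84) recv 16: drop; pos0(id48) recv 84: fwd
Round 2: pos2(id16) recv 48: fwd; pos3(id84) recv 23: drop; pos1(id23) recv 84: fwd
Round 3: pos3(id84) recv 48: drop; pos2(id16) recv 84: fwd
Round 4: pos3(id84) recv 84: ELECTED

Answer: 23,48,84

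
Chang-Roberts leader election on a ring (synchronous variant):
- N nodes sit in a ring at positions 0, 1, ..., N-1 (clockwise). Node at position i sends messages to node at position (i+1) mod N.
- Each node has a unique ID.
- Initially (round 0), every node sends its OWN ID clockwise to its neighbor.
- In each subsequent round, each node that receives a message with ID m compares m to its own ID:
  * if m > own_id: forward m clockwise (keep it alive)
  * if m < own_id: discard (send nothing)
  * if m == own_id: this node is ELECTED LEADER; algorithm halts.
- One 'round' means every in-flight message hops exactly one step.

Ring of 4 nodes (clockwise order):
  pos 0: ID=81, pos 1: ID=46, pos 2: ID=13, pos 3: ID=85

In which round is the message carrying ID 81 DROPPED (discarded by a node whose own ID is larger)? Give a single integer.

Answer: 3

Derivation:
Round 1: pos1(id46) recv 81: fwd; pos2(id13) recv 46: fwd; pos3(id85) recv 13: drop; pos0(id81) recv 85: fwd
Round 2: pos2(id13) recv 81: fwd; pos3(id85) recv 46: drop; pos1(id46) recv 85: fwd
Round 3: pos3(id85) recv 81: drop; pos2(id13) recv 85: fwd
Round 4: pos3(id85) recv 85: ELECTED
Message ID 81 originates at pos 0; dropped at pos 3 in round 3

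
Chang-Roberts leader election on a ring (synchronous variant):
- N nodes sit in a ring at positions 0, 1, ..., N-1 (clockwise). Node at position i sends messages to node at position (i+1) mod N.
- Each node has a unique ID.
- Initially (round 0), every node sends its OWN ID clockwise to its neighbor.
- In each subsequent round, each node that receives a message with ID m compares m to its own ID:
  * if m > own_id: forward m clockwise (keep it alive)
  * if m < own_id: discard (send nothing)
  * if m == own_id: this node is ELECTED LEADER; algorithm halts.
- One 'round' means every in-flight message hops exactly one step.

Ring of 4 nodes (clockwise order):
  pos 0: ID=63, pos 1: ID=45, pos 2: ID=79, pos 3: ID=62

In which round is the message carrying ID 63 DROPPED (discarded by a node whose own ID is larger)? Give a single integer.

Round 1: pos1(id45) recv 63: fwd; pos2(id79) recv 45: drop; pos3(id62) recv 79: fwd; pos0(id63) recv 62: drop
Round 2: pos2(id79) recv 63: drop; pos0(id63) recv 79: fwd
Round 3: pos1(id45) recv 79: fwd
Round 4: pos2(id79) recv 79: ELECTED
Message ID 63 originates at pos 0; dropped at pos 2 in round 2

Answer: 2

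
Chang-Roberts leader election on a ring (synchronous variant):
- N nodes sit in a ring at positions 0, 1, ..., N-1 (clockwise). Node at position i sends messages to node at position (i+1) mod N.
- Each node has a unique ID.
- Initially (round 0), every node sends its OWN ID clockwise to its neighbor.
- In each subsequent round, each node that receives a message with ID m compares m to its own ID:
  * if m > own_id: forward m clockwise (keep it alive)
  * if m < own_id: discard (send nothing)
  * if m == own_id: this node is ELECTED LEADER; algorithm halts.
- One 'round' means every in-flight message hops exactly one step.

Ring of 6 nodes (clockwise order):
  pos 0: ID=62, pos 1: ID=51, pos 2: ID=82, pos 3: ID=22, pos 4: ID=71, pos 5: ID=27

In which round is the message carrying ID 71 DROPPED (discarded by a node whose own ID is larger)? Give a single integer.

Round 1: pos1(id51) recv 62: fwd; pos2(id82) recv 51: drop; pos3(id22) recv 82: fwd; pos4(id71) recv 22: drop; pos5(id27) recv 71: fwd; pos0(id62) recv 27: drop
Round 2: pos2(id82) recv 62: drop; pos4(id71) recv 82: fwd; pos0(id62) recv 71: fwd
Round 3: pos5(id27) recv 82: fwd; pos1(id51) recv 71: fwd
Round 4: pos0(id62) recv 82: fwd; pos2(id82) recv 71: drop
Round 5: pos1(id51) recv 82: fwd
Round 6: pos2(id82) recv 82: ELECTED
Message ID 71 originates at pos 4; dropped at pos 2 in round 4

Answer: 4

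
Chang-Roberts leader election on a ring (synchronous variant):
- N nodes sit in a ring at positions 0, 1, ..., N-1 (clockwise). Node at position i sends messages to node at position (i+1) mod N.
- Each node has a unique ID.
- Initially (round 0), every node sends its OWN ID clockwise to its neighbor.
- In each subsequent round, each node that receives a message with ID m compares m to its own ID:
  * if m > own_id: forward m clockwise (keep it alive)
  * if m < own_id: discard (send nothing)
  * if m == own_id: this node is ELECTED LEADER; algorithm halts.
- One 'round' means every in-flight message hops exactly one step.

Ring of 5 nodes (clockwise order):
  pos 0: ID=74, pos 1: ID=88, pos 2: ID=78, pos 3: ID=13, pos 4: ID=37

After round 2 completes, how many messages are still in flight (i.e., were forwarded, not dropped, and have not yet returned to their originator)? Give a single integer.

Round 1: pos1(id88) recv 74: drop; pos2(id78) recv 88: fwd; pos3(id13) recv 78: fwd; pos4(id37) recv 13: drop; pos0(id74) recv 37: drop
Round 2: pos3(id13) recv 88: fwd; pos4(id37) recv 78: fwd
After round 2: 2 messages still in flight

Answer: 2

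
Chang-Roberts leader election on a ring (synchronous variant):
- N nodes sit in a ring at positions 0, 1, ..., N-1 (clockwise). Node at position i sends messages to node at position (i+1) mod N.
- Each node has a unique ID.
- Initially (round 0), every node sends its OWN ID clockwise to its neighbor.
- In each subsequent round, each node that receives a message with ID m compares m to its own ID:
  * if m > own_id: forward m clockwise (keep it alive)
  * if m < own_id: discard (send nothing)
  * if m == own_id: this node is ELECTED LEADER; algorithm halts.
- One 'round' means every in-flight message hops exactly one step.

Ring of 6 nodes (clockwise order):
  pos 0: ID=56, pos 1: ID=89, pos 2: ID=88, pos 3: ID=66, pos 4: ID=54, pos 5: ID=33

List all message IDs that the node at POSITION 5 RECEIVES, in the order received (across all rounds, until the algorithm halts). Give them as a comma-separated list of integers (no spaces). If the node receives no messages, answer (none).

Round 1: pos1(id89) recv 56: drop; pos2(id88) recv 89: fwd; pos3(id66) recv 88: fwd; pos4(id54) recv 66: fwd; pos5(id33) recv 54: fwd; pos0(id56) recv 33: drop
Round 2: pos3(id66) recv 89: fwd; pos4(id54) recv 88: fwd; pos5(id33) recv 66: fwd; pos0(id56) recv 54: drop
Round 3: pos4(id54) recv 89: fwd; pos5(id33) recv 88: fwd; pos0(id56) recv 66: fwd
Round 4: pos5(id33) recv 89: fwd; pos0(id56) recv 88: fwd; pos1(id89) recv 66: drop
Round 5: pos0(id56) recv 89: fwd; pos1(id89) recv 88: drop
Round 6: pos1(id89) recv 89: ELECTED

Answer: 54,66,88,89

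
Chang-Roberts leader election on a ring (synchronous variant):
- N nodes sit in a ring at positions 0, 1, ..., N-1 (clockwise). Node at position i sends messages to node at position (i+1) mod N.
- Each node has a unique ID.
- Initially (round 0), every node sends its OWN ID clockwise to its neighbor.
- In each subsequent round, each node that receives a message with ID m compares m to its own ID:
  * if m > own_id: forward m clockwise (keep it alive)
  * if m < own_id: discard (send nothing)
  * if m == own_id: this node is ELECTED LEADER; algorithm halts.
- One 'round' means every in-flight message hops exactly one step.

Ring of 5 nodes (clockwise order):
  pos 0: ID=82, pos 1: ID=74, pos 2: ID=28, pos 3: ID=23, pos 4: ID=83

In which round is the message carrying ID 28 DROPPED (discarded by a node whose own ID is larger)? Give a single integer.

Answer: 2

Derivation:
Round 1: pos1(id74) recv 82: fwd; pos2(id28) recv 74: fwd; pos3(id23) recv 28: fwd; pos4(id83) recv 23: drop; pos0(id82) recv 83: fwd
Round 2: pos2(id28) recv 82: fwd; pos3(id23) recv 74: fwd; pos4(id83) recv 28: drop; pos1(id74) recv 83: fwd
Round 3: pos3(id23) recv 82: fwd; pos4(id83) recv 74: drop; pos2(id28) recv 83: fwd
Round 4: pos4(id83) recv 82: drop; pos3(id23) recv 83: fwd
Round 5: pos4(id83) recv 83: ELECTED
Message ID 28 originates at pos 2; dropped at pos 4 in round 2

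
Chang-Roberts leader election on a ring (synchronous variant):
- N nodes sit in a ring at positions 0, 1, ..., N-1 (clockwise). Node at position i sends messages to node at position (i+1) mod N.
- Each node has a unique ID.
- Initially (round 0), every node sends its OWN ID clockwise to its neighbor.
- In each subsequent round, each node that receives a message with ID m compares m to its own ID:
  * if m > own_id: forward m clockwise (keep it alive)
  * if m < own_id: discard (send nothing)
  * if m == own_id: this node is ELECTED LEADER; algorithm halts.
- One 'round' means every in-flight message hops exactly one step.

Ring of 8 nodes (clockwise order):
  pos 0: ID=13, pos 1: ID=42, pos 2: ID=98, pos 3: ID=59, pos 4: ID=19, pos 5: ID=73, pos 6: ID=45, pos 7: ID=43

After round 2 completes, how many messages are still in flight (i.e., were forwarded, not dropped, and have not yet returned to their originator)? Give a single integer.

Answer: 4

Derivation:
Round 1: pos1(id42) recv 13: drop; pos2(id98) recv 42: drop; pos3(id59) recv 98: fwd; pos4(id19) recv 59: fwd; pos5(id73) recv 19: drop; pos6(id45) recv 73: fwd; pos7(id43) recv 45: fwd; pos0(id13) recv 43: fwd
Round 2: pos4(id19) recv 98: fwd; pos5(id73) recv 59: drop; pos7(id43) recv 73: fwd; pos0(id13) recv 45: fwd; pos1(id42) recv 43: fwd
After round 2: 4 messages still in flight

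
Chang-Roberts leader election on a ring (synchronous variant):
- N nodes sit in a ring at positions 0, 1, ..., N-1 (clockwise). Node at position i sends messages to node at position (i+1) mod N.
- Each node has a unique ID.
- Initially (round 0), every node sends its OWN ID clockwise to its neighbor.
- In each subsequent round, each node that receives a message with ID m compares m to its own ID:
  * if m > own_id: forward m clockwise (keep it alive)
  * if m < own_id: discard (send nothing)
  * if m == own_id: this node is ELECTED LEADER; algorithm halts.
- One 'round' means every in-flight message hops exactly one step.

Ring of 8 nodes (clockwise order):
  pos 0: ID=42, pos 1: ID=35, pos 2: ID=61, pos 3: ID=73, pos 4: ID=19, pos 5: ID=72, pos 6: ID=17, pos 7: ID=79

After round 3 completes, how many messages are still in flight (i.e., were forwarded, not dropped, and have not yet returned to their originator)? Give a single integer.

Round 1: pos1(id35) recv 42: fwd; pos2(id61) recv 35: drop; pos3(id73) recv 61: drop; pos4(id19) recv 73: fwd; pos5(id72) recv 19: drop; pos6(id17) recv 72: fwd; pos7(id79) recv 17: drop; pos0(id42) recv 79: fwd
Round 2: pos2(id61) recv 42: drop; pos5(id72) recv 73: fwd; pos7(id79) recv 72: drop; pos1(id35) recv 79: fwd
Round 3: pos6(id17) recv 73: fwd; pos2(id61) recv 79: fwd
After round 3: 2 messages still in flight

Answer: 2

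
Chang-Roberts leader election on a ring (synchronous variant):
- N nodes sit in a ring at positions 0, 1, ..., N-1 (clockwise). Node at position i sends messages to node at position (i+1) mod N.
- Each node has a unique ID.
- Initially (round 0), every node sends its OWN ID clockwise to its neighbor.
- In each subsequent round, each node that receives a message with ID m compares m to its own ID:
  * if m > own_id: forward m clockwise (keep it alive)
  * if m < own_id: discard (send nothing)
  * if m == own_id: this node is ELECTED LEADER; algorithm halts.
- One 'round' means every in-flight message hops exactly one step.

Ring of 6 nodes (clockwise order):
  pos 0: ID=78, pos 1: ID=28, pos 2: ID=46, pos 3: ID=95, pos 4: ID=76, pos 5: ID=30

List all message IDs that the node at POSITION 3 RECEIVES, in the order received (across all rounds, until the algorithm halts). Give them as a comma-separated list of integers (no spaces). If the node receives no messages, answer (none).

Answer: 46,78,95

Derivation:
Round 1: pos1(id28) recv 78: fwd; pos2(id46) recv 28: drop; pos3(id95) recv 46: drop; pos4(id76) recv 95: fwd; pos5(id30) recv 76: fwd; pos0(id78) recv 30: drop
Round 2: pos2(id46) recv 78: fwd; pos5(id30) recv 95: fwd; pos0(id78) recv 76: drop
Round 3: pos3(id95) recv 78: drop; pos0(id78) recv 95: fwd
Round 4: pos1(id28) recv 95: fwd
Round 5: pos2(id46) recv 95: fwd
Round 6: pos3(id95) recv 95: ELECTED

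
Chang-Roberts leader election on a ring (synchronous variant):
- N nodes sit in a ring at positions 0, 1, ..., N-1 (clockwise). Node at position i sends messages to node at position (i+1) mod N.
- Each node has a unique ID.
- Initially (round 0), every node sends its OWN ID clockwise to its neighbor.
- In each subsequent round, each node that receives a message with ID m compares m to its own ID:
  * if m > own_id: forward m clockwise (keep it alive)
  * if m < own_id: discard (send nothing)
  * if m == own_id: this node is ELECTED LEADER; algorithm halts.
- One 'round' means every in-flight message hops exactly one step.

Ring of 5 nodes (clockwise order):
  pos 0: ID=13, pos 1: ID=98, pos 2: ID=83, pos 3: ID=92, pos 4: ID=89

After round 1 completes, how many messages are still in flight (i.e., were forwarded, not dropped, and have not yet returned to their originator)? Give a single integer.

Answer: 3

Derivation:
Round 1: pos1(id98) recv 13: drop; pos2(id83) recv 98: fwd; pos3(id92) recv 83: drop; pos4(id89) recv 92: fwd; pos0(id13) recv 89: fwd
After round 1: 3 messages still in flight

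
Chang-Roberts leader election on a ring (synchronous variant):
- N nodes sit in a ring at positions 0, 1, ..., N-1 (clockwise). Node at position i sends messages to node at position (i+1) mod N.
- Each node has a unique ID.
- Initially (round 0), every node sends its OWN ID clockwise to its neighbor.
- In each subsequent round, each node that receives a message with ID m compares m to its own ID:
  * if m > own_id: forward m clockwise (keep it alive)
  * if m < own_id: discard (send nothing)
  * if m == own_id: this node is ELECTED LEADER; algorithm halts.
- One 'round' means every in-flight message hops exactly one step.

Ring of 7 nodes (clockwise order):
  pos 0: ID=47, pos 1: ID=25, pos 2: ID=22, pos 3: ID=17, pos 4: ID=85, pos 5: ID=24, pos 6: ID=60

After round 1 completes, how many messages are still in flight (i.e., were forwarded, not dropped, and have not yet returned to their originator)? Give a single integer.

Answer: 5

Derivation:
Round 1: pos1(id25) recv 47: fwd; pos2(id22) recv 25: fwd; pos3(id17) recv 22: fwd; pos4(id85) recv 17: drop; pos5(id24) recv 85: fwd; pos6(id60) recv 24: drop; pos0(id47) recv 60: fwd
After round 1: 5 messages still in flight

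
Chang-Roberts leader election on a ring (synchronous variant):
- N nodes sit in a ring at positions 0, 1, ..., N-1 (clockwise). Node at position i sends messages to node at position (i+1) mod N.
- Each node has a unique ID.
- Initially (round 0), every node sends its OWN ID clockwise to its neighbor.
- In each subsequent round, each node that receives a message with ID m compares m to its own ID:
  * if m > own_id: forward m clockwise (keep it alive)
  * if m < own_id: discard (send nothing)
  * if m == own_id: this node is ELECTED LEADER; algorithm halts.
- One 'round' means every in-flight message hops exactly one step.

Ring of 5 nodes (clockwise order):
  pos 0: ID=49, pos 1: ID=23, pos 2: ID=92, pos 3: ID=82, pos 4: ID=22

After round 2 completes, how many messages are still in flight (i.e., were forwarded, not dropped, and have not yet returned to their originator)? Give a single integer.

Round 1: pos1(id23) recv 49: fwd; pos2(id92) recv 23: drop; pos3(id82) recv 92: fwd; pos4(id22) recv 82: fwd; pos0(id49) recv 22: drop
Round 2: pos2(id92) recv 49: drop; pos4(id22) recv 92: fwd; pos0(id49) recv 82: fwd
After round 2: 2 messages still in flight

Answer: 2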